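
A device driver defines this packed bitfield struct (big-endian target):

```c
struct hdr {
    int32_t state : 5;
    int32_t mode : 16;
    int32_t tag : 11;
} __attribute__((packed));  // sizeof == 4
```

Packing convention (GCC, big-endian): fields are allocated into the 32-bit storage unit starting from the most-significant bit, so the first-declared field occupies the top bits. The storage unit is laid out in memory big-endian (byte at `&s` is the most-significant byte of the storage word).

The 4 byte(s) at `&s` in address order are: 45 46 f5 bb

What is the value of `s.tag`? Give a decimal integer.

-581

[0]=0x45 [1]=0x46 [2]=0xf5 [3]=0xbb (big-endian) → word 0x4546f5bb
state:5 @ bit 27 → (0x4546f5bb>>27)&0x1f = 0x8
mode:16 @ bit 11 → (0x4546f5bb>>11)&0xffff = 0xa8de
tag:11 @ bit 0 → (0x4546f5bb>>0)&0x7ff = 0x5bb  ←
tag signed 11b, MSB=1: 1467 - 2048 = -581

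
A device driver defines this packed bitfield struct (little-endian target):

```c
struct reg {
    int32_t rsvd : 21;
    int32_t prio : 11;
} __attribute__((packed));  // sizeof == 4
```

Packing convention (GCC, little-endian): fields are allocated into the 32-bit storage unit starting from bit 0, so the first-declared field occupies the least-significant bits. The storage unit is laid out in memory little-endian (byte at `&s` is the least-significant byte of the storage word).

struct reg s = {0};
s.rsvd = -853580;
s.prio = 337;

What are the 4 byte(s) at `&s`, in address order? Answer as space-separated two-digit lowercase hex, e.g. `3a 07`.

[0+:21] rsvd=-853580 & 0x1fffff = 0x12f9b4; word=0x0012f9b4
[21+:11] prio=337 & 0x7ff = 0x151; word=0x2a32f9b4
word = 0x2a32f9b4 → little-endian bytes:
  [0]=0xb4  [1]=0xf9  [2]=0x32  [3]=0x2a

b4 f9 32 2a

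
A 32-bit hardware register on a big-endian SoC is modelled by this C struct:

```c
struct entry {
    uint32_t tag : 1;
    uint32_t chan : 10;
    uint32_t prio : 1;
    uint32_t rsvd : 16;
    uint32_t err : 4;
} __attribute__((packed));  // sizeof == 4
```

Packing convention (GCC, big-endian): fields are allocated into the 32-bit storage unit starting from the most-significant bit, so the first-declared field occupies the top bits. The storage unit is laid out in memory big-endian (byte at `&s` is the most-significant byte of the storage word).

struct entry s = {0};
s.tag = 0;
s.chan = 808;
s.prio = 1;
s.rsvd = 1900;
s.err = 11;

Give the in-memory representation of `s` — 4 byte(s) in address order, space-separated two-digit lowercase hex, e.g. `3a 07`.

65 10 76 cb

[31+:1] tag=0 & 0x1 = 0x0; word=0x00000000
[21+:10] chan=808 & 0x3ff = 0x328; word=0x65000000
[20+:1] prio=1 & 0x1 = 0x1; word=0x65100000
[4+:16] rsvd=1900 & 0xffff = 0x76c; word=0x651076c0
[0+:4] err=11 & 0xf = 0xb; word=0x651076cb
word = 0x651076cb → big-endian bytes:
  [0]=0x65  [1]=0x10  [2]=0x76  [3]=0xcb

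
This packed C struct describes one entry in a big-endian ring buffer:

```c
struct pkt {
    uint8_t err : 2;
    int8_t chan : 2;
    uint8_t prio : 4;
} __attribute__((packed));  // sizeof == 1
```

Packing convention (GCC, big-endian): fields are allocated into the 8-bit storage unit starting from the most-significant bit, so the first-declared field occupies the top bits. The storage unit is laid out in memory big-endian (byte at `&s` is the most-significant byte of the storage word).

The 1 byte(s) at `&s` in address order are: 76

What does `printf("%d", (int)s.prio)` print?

[0]=0x76 (big-endian) → word 0x76
err [6+:2] = (word>>6) & 0x3 = 1
chan [4+:2] = (word>>4) & 0x3 = 3
prio [0+:4] = (word>>0) & 0xf = 6  ←

6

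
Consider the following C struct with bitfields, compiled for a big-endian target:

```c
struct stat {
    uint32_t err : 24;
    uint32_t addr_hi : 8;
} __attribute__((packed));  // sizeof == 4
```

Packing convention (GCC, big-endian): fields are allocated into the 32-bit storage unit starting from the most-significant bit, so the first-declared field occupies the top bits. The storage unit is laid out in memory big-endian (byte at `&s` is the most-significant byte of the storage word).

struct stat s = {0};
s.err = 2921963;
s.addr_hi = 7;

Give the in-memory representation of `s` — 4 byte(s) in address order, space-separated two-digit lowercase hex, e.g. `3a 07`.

2c 95 eb 07

err (24b) val=2921963 bits=0x2c95eb at bit 8: 0x2c95eb00
addr_hi (8b) val=7 bits=0x7 at bit 0: 0x2c95eb07
word = 0x2c95eb07 → big-endian bytes:
  [0]=0x2c  [1]=0x95  [2]=0xeb  [3]=0x07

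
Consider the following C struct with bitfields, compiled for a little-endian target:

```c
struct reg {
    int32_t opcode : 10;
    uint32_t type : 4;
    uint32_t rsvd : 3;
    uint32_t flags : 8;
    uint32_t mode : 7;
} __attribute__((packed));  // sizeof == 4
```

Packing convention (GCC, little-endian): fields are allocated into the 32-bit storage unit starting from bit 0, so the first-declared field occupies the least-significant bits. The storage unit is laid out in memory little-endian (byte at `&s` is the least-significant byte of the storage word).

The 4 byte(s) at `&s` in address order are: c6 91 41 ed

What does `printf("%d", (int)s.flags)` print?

[0]=0xc6 [1]=0x91 [2]=0x41 [3]=0xed (little-endian) → word 0xed4191c6
opcode:10 @ bit 0 → (0xed4191c6>>0)&0x3ff = 0x1c6
type:4 @ bit 10 → (0xed4191c6>>10)&0xf = 0x4
rsvd:3 @ bit 14 → (0xed4191c6>>14)&0x7 = 0x6
flags:8 @ bit 17 → (0xed4191c6>>17)&0xff = 0xa0  ←
mode:7 @ bit 25 → (0xed4191c6>>25)&0x7f = 0x76

160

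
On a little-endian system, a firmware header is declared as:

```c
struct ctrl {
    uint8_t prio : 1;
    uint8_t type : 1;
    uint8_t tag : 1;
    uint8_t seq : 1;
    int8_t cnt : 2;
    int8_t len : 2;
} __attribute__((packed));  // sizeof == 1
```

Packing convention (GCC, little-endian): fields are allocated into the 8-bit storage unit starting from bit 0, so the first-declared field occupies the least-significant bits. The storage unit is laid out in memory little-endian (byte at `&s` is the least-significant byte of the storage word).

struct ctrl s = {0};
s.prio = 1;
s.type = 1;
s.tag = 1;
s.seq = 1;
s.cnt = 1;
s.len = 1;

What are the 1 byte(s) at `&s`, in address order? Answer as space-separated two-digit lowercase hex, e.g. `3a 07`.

prio (1b) val=1 bits=0x1 at bit 0: 0x01
type (1b) val=1 bits=0x1 at bit 1: 0x03
tag (1b) val=1 bits=0x1 at bit 2: 0x07
seq (1b) val=1 bits=0x1 at bit 3: 0x0f
cnt (2b) val=1 bits=0x1 at bit 4: 0x1f
len (2b) val=1 bits=0x1 at bit 6: 0x5f
word = 0x5f → little-endian bytes:
  [0]=0x5f

5f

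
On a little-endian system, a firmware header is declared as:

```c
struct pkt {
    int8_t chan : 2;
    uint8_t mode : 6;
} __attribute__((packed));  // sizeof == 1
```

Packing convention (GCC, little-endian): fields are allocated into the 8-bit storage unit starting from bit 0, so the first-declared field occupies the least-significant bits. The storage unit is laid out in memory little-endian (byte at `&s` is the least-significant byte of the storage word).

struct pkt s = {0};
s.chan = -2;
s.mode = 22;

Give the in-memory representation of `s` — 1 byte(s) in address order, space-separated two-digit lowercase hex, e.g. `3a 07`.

chan:2 = -2 → 0x2 << 0 → word 0x02
mode:6 = 22 → 0x16 << 2 → word 0x5a
word = 0x5a → little-endian bytes:
  [0]=0x5a

5a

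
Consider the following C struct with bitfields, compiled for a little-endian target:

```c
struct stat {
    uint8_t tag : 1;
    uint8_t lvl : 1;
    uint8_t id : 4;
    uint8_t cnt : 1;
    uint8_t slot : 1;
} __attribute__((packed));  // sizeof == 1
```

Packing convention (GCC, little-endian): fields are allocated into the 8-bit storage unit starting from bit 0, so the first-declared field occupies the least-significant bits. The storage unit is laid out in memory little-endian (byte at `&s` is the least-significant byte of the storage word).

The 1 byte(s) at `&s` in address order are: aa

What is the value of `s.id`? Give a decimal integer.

[0]=0xaa (little-endian) → word 0xaa
tag [0+:1] = (word>>0) & 0x1 = 0
lvl [1+:1] = (word>>1) & 0x1 = 1
id [2+:4] = (word>>2) & 0xf = 10  ←
cnt [6+:1] = (word>>6) & 0x1 = 0
slot [7+:1] = (word>>7) & 0x1 = 1

10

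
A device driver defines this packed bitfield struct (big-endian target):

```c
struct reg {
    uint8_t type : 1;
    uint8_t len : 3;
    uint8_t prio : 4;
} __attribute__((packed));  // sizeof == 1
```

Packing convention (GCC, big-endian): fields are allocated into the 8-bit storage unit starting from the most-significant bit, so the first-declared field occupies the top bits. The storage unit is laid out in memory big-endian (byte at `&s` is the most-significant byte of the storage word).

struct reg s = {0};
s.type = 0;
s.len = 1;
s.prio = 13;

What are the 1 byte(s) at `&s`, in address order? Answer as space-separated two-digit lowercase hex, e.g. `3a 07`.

type:1 = 0 → 0x0 << 7 → word 0x00
len:3 = 1 → 0x1 << 4 → word 0x10
prio:4 = 13 → 0xd << 0 → word 0x1d
word = 0x1d → big-endian bytes:
  [0]=0x1d

1d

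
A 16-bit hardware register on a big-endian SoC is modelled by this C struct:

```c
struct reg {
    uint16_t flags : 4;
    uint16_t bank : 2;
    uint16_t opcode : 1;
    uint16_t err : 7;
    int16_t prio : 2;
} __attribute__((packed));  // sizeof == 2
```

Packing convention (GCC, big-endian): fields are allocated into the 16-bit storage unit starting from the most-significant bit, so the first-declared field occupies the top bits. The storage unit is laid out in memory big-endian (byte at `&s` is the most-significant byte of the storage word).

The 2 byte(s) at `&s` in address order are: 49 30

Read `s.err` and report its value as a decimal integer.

[0]=0x49 [1]=0x30 (big-endian) → word 0x4930
flags [12+:4] = (word>>12) & 0xf = 4
bank [10+:2] = (word>>10) & 0x3 = 2
opcode [9+:1] = (word>>9) & 0x1 = 0
err [2+:7] = (word>>2) & 0x7f = 76  ←
prio [0+:2] = (word>>0) & 0x3 = 0

76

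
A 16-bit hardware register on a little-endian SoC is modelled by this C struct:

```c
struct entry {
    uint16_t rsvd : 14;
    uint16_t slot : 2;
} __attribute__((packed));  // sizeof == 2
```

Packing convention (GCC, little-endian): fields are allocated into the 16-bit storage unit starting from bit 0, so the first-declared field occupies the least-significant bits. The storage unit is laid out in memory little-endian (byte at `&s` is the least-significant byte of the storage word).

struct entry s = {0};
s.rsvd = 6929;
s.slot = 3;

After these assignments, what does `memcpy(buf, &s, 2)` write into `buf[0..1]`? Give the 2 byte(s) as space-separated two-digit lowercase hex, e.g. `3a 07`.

rsvd:14 = 6929 → 0x1b11 << 0 → word 0x1b11
slot:2 = 3 → 0x3 << 14 → word 0xdb11
word = 0xdb11 → little-endian bytes:
  [0]=0x11  [1]=0xdb

11 db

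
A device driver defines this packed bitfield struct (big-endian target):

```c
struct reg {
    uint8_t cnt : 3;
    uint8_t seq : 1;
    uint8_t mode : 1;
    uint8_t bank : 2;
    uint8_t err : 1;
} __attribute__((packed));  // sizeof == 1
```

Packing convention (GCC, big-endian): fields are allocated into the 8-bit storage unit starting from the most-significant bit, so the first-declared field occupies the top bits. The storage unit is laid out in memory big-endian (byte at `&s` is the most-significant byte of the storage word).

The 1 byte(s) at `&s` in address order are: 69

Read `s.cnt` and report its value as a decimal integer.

[0]=0x69 (big-endian) → word 0x69
cnt [5+:3] = (word>>5) & 0x7 = 3  ←
seq [4+:1] = (word>>4) & 0x1 = 0
mode [3+:1] = (word>>3) & 0x1 = 1
bank [1+:2] = (word>>1) & 0x3 = 0
err [0+:1] = (word>>0) & 0x1 = 1

3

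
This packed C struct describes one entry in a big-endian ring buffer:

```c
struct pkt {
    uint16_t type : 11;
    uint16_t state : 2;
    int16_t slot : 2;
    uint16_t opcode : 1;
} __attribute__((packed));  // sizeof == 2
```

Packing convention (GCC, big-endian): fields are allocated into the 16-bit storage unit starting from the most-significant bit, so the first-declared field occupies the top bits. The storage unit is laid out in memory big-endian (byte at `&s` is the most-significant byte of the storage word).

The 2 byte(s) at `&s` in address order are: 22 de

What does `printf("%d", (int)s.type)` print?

[0]=0x22 [1]=0xde (big-endian) → word 0x22de
type:11 @ bit 5 → (0x22de>>5)&0x7ff = 0x116  ←
state:2 @ bit 3 → (0x22de>>3)&0x3 = 0x3
slot:2 @ bit 1 → (0x22de>>1)&0x3 = 0x3
opcode:1 @ bit 0 → (0x22de>>0)&0x1 = 0x0

278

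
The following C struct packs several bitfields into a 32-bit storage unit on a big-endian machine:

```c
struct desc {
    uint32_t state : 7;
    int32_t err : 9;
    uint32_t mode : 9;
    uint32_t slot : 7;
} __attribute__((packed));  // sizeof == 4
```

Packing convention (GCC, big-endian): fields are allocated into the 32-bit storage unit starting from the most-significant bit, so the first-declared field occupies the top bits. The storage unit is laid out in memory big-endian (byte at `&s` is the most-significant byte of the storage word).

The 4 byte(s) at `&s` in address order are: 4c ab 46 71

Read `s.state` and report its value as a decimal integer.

[0]=0x4c [1]=0xab [2]=0x46 [3]=0x71 (big-endian) → word 0x4cab4671
state:7 @ bit 25 → (0x4cab4671>>25)&0x7f = 0x26  ←
err:9 @ bit 16 → (0x4cab4671>>16)&0x1ff = 0xab
mode:9 @ bit 7 → (0x4cab4671>>7)&0x1ff = 0x8c
slot:7 @ bit 0 → (0x4cab4671>>0)&0x7f = 0x71

38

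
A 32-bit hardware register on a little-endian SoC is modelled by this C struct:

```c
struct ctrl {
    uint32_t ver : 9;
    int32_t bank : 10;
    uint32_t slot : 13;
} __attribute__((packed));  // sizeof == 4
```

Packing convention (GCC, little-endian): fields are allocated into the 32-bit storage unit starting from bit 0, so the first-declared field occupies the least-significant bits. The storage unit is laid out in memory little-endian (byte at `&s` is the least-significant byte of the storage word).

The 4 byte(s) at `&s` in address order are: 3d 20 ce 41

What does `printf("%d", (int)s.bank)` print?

[0]=0x3d [1]=0x20 [2]=0xce [3]=0x41 (little-endian) → word 0x41ce203d
ver:9 @ bit 0 → (0x41ce203d>>0)&0x1ff = 0x3d
bank:10 @ bit 9 → (0x41ce203d>>9)&0x3ff = 0x310  ←
slot:13 @ bit 19 → (0x41ce203d>>19)&0x1fff = 0x839
bank signed 10b, MSB=1: 784 - 1024 = -240

-240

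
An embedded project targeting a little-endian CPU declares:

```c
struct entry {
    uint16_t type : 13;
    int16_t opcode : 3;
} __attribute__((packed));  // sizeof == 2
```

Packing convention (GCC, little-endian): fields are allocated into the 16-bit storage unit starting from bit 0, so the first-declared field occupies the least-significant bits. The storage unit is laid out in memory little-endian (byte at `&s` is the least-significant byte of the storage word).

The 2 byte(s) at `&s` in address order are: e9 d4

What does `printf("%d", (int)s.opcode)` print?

[0]=0xe9 [1]=0xd4 (little-endian) → word 0xd4e9
type:13 @ bit 0 → (0xd4e9>>0)&0x1fff = 0x14e9
opcode:3 @ bit 13 → (0xd4e9>>13)&0x7 = 0x6  ←
opcode signed 3b, MSB=1: 6 - 8 = -2

-2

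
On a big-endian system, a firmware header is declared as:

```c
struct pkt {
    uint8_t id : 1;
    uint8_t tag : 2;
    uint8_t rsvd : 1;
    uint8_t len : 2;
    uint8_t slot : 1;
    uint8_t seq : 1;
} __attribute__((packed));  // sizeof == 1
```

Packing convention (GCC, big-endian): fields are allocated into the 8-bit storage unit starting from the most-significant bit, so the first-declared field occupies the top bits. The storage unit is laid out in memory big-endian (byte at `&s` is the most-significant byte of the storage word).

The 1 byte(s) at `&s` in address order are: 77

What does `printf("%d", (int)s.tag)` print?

3

[0]=0x77 (big-endian) → word 0x77
id:1 @ bit 7 → (0x77>>7)&0x1 = 0x0
tag:2 @ bit 5 → (0x77>>5)&0x3 = 0x3  ←
rsvd:1 @ bit 4 → (0x77>>4)&0x1 = 0x1
len:2 @ bit 2 → (0x77>>2)&0x3 = 0x1
slot:1 @ bit 1 → (0x77>>1)&0x1 = 0x1
seq:1 @ bit 0 → (0x77>>0)&0x1 = 0x1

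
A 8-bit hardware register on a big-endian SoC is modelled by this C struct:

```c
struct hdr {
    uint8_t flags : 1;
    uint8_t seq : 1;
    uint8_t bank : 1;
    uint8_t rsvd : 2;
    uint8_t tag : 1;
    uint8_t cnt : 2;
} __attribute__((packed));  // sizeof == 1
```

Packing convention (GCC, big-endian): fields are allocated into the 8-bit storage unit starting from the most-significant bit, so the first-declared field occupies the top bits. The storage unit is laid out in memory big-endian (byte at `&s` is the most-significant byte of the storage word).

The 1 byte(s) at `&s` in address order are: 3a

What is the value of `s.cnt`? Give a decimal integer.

[0]=0x3a (big-endian) → word 0x3a
flags:1 @ bit 7 → (0x3a>>7)&0x1 = 0x0
seq:1 @ bit 6 → (0x3a>>6)&0x1 = 0x0
bank:1 @ bit 5 → (0x3a>>5)&0x1 = 0x1
rsvd:2 @ bit 3 → (0x3a>>3)&0x3 = 0x3
tag:1 @ bit 2 → (0x3a>>2)&0x1 = 0x0
cnt:2 @ bit 0 → (0x3a>>0)&0x3 = 0x2  ←

2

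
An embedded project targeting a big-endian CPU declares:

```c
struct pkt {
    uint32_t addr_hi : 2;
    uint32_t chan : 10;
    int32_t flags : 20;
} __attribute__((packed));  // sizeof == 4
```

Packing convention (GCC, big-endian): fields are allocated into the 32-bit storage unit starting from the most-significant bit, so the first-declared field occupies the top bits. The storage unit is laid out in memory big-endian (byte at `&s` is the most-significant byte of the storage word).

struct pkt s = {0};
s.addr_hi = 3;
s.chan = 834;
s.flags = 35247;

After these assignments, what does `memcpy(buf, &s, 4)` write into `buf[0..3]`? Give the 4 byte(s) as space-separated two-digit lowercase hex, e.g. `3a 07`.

addr_hi:2 = 3 → 0x3 << 30 → word 0xc0000000
chan:10 = 834 → 0x342 << 20 → word 0xf4200000
flags:20 = 35247 → 0x89af << 0 → word 0xf42089af
word = 0xf42089af → big-endian bytes:
  [0]=0xf4  [1]=0x20  [2]=0x89  [3]=0xaf

f4 20 89 af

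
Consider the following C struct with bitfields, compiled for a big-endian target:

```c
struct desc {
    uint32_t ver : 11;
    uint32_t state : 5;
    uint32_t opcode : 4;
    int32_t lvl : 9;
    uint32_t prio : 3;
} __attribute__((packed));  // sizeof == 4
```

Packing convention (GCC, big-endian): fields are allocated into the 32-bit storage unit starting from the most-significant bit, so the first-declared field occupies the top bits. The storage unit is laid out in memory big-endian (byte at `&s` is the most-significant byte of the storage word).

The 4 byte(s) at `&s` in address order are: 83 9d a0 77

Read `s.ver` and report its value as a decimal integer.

[0]=0x83 [1]=0x9d [2]=0xa0 [3]=0x77 (big-endian) → word 0x839da077
ver [21+:11] = (word>>21) & 0x7ff = 1052  ←
state [16+:5] = (word>>16) & 0x1f = 29
opcode [12+:4] = (word>>12) & 0xf = 10
lvl [3+:9] = (word>>3) & 0x1ff = 14
prio [0+:3] = (word>>0) & 0x7 = 7

1052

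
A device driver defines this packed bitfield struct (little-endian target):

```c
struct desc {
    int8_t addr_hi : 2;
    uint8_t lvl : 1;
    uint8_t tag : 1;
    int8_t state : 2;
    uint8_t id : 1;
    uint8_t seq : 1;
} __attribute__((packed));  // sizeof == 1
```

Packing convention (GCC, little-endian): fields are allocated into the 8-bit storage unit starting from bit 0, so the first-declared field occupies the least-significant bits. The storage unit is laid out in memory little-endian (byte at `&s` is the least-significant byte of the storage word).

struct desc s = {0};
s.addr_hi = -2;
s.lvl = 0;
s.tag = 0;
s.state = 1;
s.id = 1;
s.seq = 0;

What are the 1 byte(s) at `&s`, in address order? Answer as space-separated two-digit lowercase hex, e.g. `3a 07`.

52

[0+:2] addr_hi=-2 & 0x3 = 0x2; word=0x02
[2+:1] lvl=0 & 0x1 = 0x0; word=0x02
[3+:1] tag=0 & 0x1 = 0x0; word=0x02
[4+:2] state=1 & 0x3 = 0x1; word=0x12
[6+:1] id=1 & 0x1 = 0x1; word=0x52
[7+:1] seq=0 & 0x1 = 0x0; word=0x52
word = 0x52 → little-endian bytes:
  [0]=0x52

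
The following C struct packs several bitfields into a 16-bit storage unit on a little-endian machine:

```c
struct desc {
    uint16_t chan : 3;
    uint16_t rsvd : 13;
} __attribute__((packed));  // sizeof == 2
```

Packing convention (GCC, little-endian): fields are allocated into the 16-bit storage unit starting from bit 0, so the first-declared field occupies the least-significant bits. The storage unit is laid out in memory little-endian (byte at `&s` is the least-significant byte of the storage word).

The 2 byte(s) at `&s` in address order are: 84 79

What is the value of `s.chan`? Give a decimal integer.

4

[0]=0x84 [1]=0x79 (little-endian) → word 0x7984
chan [0+:3] = (word>>0) & 0x7 = 4  ←
rsvd [3+:13] = (word>>3) & 0x1fff = 3888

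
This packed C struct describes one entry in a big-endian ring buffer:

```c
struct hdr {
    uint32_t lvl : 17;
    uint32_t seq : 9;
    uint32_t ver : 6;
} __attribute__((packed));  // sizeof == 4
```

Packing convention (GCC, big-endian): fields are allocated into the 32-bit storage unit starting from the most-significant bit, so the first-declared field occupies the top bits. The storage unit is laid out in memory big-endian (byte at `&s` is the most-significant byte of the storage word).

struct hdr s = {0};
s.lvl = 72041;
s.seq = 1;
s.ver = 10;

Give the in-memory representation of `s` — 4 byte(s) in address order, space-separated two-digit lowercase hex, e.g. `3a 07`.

8c b4 80 4a

lvl:17 = 72041 → 0x11969 << 15 → word 0x8cb48000
seq:9 = 1 → 0x1 << 6 → word 0x8cb48040
ver:6 = 10 → 0xa << 0 → word 0x8cb4804a
word = 0x8cb4804a → big-endian bytes:
  [0]=0x8c  [1]=0xb4  [2]=0x80  [3]=0x4a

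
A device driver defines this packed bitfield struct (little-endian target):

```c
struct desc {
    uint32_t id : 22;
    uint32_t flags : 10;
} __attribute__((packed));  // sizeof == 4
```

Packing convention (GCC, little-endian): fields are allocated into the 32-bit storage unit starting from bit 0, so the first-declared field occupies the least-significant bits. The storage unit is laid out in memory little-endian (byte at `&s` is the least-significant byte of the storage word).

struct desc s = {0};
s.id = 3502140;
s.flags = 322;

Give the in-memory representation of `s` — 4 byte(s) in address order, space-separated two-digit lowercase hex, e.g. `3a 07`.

3c 70 b5 50

id:22 = 3502140 → 0x35703c << 0 → word 0x0035703c
flags:10 = 322 → 0x142 << 22 → word 0x50b5703c
word = 0x50b5703c → little-endian bytes:
  [0]=0x3c  [1]=0x70  [2]=0xb5  [3]=0x50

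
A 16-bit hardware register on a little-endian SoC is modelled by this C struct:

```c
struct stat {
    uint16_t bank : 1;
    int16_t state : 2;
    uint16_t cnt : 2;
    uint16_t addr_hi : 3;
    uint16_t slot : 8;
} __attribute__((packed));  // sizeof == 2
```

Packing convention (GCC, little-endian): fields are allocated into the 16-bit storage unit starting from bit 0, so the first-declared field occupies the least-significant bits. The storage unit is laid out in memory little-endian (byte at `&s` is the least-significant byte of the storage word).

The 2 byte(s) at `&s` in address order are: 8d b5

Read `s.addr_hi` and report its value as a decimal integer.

4

[0]=0x8d [1]=0xb5 (little-endian) → word 0xb58d
bank [0+:1] = (word>>0) & 0x1 = 1
state [1+:2] = (word>>1) & 0x3 = 2
cnt [3+:2] = (word>>3) & 0x3 = 1
addr_hi [5+:3] = (word>>5) & 0x7 = 4  ←
slot [8+:8] = (word>>8) & 0xff = 181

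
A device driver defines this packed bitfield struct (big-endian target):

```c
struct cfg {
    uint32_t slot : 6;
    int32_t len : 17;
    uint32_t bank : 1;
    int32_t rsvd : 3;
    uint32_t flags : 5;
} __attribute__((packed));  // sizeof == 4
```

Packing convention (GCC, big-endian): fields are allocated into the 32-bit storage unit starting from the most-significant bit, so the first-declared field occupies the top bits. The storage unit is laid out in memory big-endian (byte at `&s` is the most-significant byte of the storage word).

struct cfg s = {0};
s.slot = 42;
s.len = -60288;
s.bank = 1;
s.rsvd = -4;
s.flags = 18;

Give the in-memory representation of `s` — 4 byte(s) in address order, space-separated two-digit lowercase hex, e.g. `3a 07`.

aa 29 01 92

slot:6 = 42 → 0x2a << 26 → word 0xa8000000
len:17 = -60288 → 0x11480 << 9 → word 0xaa290000
bank:1 = 1 → 0x1 << 8 → word 0xaa290100
rsvd:3 = -4 → 0x4 << 5 → word 0xaa290180
flags:5 = 18 → 0x12 << 0 → word 0xaa290192
word = 0xaa290192 → big-endian bytes:
  [0]=0xaa  [1]=0x29  [2]=0x01  [3]=0x92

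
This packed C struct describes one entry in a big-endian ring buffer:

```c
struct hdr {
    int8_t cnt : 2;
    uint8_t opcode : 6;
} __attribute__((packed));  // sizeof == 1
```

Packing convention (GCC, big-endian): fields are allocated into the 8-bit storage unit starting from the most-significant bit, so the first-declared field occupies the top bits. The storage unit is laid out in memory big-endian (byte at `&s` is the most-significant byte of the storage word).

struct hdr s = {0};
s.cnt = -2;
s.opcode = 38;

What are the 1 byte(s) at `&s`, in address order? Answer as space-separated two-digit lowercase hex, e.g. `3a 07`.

cnt:2 = -2 → 0x2 << 6 → word 0x80
opcode:6 = 38 → 0x26 << 0 → word 0xa6
word = 0xa6 → big-endian bytes:
  [0]=0xa6

a6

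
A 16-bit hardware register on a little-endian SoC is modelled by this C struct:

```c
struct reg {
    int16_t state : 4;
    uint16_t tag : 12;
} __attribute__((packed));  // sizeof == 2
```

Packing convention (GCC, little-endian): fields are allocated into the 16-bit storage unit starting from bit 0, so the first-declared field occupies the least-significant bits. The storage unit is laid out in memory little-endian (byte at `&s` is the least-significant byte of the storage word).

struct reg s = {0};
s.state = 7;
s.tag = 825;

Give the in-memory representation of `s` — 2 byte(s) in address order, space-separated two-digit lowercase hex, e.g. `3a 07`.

97 33

state:4 = 7 → 0x7 << 0 → word 0x0007
tag:12 = 825 → 0x339 << 4 → word 0x3397
word = 0x3397 → little-endian bytes:
  [0]=0x97  [1]=0x33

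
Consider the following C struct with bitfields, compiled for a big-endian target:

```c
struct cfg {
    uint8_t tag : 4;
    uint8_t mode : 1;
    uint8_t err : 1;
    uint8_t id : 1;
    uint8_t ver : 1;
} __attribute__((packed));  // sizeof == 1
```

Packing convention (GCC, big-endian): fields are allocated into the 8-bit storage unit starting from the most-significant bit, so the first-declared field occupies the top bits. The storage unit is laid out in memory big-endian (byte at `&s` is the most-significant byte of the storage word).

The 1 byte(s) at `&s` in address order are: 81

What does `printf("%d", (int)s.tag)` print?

[0]=0x81 (big-endian) → word 0x81
tag:4 @ bit 4 → (0x81>>4)&0xf = 0x8  ←
mode:1 @ bit 3 → (0x81>>3)&0x1 = 0x0
err:1 @ bit 2 → (0x81>>2)&0x1 = 0x0
id:1 @ bit 1 → (0x81>>1)&0x1 = 0x0
ver:1 @ bit 0 → (0x81>>0)&0x1 = 0x1

8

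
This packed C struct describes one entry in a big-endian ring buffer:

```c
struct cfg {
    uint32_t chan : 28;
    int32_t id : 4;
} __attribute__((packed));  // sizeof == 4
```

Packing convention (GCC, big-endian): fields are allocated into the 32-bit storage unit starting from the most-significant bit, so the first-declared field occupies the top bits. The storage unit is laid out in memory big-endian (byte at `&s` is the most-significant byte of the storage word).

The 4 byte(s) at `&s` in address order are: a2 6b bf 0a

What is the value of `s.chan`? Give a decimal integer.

[0]=0xa2 [1]=0x6b [2]=0xbf [3]=0x0a (big-endian) → word 0xa26bbf0a
chan [4+:28] = (word>>4) & 0xfffffff = 170310640  ←
id [0+:4] = (word>>0) & 0xf = 10

170310640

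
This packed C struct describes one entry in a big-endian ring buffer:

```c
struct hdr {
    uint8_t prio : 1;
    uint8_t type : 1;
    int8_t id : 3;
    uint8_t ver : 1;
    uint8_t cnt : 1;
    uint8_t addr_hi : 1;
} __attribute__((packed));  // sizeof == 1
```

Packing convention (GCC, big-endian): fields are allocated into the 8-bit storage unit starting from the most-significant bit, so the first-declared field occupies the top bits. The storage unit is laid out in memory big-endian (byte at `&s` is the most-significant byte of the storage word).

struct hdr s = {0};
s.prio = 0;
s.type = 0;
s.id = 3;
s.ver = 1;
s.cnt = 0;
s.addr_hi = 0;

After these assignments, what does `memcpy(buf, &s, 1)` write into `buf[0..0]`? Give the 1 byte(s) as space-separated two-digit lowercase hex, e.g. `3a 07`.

1c

prio (1b) val=0 bits=0x0 at bit 7: 0x00
type (1b) val=0 bits=0x0 at bit 6: 0x00
id (3b) val=3 bits=0x3 at bit 3: 0x18
ver (1b) val=1 bits=0x1 at bit 2: 0x1c
cnt (1b) val=0 bits=0x0 at bit 1: 0x1c
addr_hi (1b) val=0 bits=0x0 at bit 0: 0x1c
word = 0x1c → big-endian bytes:
  [0]=0x1c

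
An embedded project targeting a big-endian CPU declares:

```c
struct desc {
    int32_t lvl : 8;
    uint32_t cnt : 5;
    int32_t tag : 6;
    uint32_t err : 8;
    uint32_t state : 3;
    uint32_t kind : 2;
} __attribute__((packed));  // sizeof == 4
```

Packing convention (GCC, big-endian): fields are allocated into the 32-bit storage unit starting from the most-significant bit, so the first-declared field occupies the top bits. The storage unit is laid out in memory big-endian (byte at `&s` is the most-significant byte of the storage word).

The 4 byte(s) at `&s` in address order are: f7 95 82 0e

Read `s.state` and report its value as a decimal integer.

3

[0]=0xf7 [1]=0x95 [2]=0x82 [3]=0x0e (big-endian) → word 0xf795820e
lvl [24+:8] = (word>>24) & 0xff = 247
cnt [19+:5] = (word>>19) & 0x1f = 18
tag [13+:6] = (word>>13) & 0x3f = 44
err [5+:8] = (word>>5) & 0xff = 16
state [2+:3] = (word>>2) & 0x7 = 3  ←
kind [0+:2] = (word>>0) & 0x3 = 2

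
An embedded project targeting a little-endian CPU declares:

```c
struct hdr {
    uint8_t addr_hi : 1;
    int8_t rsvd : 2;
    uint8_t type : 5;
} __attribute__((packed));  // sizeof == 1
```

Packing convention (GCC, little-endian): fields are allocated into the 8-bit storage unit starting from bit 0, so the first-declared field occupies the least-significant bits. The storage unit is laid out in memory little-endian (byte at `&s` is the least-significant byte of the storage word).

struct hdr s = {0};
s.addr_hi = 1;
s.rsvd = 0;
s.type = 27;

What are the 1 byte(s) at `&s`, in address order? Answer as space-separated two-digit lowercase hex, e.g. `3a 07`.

[0+:1] addr_hi=1 & 0x1 = 0x1; word=0x01
[1+:2] rsvd=0 & 0x3 = 0x0; word=0x01
[3+:5] type=27 & 0x1f = 0x1b; word=0xd9
word = 0xd9 → little-endian bytes:
  [0]=0xd9

d9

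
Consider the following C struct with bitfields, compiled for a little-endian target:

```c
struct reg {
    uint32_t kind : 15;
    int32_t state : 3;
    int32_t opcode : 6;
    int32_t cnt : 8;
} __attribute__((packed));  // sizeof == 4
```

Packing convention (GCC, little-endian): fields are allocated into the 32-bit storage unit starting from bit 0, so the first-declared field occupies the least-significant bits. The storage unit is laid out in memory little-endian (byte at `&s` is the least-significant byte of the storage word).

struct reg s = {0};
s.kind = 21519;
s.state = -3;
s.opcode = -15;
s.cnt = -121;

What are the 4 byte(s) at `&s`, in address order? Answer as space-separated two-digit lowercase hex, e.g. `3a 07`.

kind:15 = 21519 → 0x540f << 0 → word 0x0000540f
state:3 = -3 → 0x5 << 15 → word 0x0002d40f
opcode:6 = -15 → 0x31 << 18 → word 0x00c6d40f
cnt:8 = -121 → 0x87 << 24 → word 0x87c6d40f
word = 0x87c6d40f → little-endian bytes:
  [0]=0x0f  [1]=0xd4  [2]=0xc6  [3]=0x87

0f d4 c6 87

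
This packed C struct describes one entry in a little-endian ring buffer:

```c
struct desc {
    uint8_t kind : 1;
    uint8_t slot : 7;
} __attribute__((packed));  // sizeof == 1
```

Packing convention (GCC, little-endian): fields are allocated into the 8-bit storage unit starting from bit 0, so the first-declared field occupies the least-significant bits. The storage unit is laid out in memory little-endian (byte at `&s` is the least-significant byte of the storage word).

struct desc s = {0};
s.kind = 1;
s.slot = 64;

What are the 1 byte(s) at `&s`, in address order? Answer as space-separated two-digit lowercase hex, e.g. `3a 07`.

[0+:1] kind=1 & 0x1 = 0x1; word=0x01
[1+:7] slot=64 & 0x7f = 0x40; word=0x81
word = 0x81 → little-endian bytes:
  [0]=0x81

81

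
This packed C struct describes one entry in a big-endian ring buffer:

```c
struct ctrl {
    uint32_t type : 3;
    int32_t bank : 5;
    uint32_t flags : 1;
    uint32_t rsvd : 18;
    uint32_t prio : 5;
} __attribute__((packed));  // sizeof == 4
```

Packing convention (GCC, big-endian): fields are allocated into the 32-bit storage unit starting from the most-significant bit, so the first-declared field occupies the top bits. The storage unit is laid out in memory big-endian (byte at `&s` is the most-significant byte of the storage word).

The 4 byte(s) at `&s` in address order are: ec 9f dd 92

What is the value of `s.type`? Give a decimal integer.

7

[0]=0xec [1]=0x9f [2]=0xdd [3]=0x92 (big-endian) → word 0xec9fdd92
type:3 @ bit 29 → (0xec9fdd92>>29)&0x7 = 0x7  ←
bank:5 @ bit 24 → (0xec9fdd92>>24)&0x1f = 0xc
flags:1 @ bit 23 → (0xec9fdd92>>23)&0x1 = 0x1
rsvd:18 @ bit 5 → (0xec9fdd92>>5)&0x3ffff = 0xfeec
prio:5 @ bit 0 → (0xec9fdd92>>0)&0x1f = 0x12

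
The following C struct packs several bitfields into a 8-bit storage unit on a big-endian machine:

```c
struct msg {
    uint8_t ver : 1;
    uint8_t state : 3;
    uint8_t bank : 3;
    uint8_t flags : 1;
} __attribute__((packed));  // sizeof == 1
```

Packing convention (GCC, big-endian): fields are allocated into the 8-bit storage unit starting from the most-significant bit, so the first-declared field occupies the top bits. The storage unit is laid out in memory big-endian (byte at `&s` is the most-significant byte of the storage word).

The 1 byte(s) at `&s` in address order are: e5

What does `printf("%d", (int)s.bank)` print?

2

[0]=0xe5 (big-endian) → word 0xe5
ver:1 @ bit 7 → (0xe5>>7)&0x1 = 0x1
state:3 @ bit 4 → (0xe5>>4)&0x7 = 0x6
bank:3 @ bit 1 → (0xe5>>1)&0x7 = 0x2  ←
flags:1 @ bit 0 → (0xe5>>0)&0x1 = 0x1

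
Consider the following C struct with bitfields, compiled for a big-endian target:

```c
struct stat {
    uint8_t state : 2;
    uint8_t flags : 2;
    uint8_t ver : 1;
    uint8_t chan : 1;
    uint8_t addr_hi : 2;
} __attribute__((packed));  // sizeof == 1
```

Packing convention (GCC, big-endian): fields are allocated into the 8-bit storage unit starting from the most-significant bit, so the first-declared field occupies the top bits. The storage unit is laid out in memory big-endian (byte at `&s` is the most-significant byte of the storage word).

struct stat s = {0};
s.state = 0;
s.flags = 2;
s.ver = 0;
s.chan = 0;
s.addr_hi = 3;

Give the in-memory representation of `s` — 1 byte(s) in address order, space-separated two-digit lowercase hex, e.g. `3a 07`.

state (2b) val=0 bits=0x0 at bit 6: 0x00
flags (2b) val=2 bits=0x2 at bit 4: 0x20
ver (1b) val=0 bits=0x0 at bit 3: 0x20
chan (1b) val=0 bits=0x0 at bit 2: 0x20
addr_hi (2b) val=3 bits=0x3 at bit 0: 0x23
word = 0x23 → big-endian bytes:
  [0]=0x23

23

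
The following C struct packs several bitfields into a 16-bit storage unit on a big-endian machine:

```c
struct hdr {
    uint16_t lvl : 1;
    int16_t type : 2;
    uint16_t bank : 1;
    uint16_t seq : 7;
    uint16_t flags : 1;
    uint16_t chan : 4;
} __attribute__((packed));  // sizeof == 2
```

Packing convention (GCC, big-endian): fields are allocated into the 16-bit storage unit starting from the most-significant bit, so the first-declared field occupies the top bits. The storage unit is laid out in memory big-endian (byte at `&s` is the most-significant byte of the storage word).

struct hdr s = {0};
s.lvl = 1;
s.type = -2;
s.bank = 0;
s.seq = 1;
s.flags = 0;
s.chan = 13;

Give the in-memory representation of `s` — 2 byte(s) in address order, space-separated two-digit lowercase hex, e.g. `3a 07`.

lvl (1b) val=1 bits=0x1 at bit 15: 0x8000
type (2b) val=-2 bits=0x2 at bit 13: 0xc000
bank (1b) val=0 bits=0x0 at bit 12: 0xc000
seq (7b) val=1 bits=0x1 at bit 5: 0xc020
flags (1b) val=0 bits=0x0 at bit 4: 0xc020
chan (4b) val=13 bits=0xd at bit 0: 0xc02d
word = 0xc02d → big-endian bytes:
  [0]=0xc0  [1]=0x2d

c0 2d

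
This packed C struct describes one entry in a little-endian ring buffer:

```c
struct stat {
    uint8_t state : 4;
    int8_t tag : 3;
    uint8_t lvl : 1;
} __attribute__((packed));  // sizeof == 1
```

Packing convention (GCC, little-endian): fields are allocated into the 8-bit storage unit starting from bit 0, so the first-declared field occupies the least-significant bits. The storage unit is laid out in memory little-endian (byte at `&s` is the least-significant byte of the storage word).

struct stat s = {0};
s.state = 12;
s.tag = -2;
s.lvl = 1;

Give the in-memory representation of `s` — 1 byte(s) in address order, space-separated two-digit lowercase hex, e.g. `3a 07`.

state:4 = 12 → 0xc << 0 → word 0x0c
tag:3 = -2 → 0x6 << 4 → word 0x6c
lvl:1 = 1 → 0x1 << 7 → word 0xec
word = 0xec → little-endian bytes:
  [0]=0xec

ec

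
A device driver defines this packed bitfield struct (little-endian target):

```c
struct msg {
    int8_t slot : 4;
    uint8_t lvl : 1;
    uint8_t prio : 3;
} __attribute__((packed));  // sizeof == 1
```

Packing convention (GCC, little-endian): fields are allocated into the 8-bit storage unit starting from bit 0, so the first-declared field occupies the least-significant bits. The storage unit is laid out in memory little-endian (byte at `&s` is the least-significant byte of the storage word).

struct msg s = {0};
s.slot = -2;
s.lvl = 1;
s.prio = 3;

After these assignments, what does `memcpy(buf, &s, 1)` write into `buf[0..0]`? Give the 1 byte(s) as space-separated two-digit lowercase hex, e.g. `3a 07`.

[0+:4] slot=-2 & 0xf = 0xe; word=0x0e
[4+:1] lvl=1 & 0x1 = 0x1; word=0x1e
[5+:3] prio=3 & 0x7 = 0x3; word=0x7e
word = 0x7e → little-endian bytes:
  [0]=0x7e

7e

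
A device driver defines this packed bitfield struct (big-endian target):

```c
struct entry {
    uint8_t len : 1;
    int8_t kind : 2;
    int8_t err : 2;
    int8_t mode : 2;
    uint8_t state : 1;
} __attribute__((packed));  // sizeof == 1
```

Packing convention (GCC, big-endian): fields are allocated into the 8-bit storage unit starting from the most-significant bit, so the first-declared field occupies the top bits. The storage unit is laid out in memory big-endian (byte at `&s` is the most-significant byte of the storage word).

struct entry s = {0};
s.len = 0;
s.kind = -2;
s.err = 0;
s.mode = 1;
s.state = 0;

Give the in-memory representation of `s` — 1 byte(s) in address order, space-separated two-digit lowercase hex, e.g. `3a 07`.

[7+:1] len=0 & 0x1 = 0x0; word=0x00
[5+:2] kind=-2 & 0x3 = 0x2; word=0x40
[3+:2] err=0 & 0x3 = 0x0; word=0x40
[1+:2] mode=1 & 0x3 = 0x1; word=0x42
[0+:1] state=0 & 0x1 = 0x0; word=0x42
word = 0x42 → big-endian bytes:
  [0]=0x42

42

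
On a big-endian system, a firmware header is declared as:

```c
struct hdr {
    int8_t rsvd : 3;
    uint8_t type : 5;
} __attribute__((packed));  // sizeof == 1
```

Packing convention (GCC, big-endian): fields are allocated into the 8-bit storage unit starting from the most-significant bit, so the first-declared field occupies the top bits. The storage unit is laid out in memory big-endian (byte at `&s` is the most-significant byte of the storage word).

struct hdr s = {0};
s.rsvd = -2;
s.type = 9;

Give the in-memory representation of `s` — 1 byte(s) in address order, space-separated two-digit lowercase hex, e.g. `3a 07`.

c9

[5+:3] rsvd=-2 & 0x7 = 0x6; word=0xc0
[0+:5] type=9 & 0x1f = 0x9; word=0xc9
word = 0xc9 → big-endian bytes:
  [0]=0xc9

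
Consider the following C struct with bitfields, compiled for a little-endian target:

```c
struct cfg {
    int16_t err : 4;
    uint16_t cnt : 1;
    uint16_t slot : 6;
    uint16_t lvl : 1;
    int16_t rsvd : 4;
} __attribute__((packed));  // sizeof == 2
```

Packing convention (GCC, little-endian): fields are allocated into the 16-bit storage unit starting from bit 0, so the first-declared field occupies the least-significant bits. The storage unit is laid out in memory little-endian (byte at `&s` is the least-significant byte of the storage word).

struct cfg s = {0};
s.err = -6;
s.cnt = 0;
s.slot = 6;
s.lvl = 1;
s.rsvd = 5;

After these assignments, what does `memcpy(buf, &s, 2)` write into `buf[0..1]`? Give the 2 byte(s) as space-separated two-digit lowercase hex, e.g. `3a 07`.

err (4b) val=-6 bits=0xa at bit 0: 0x000a
cnt (1b) val=0 bits=0x0 at bit 4: 0x000a
slot (6b) val=6 bits=0x6 at bit 5: 0x00ca
lvl (1b) val=1 bits=0x1 at bit 11: 0x08ca
rsvd (4b) val=5 bits=0x5 at bit 12: 0x58ca
word = 0x58ca → little-endian bytes:
  [0]=0xca  [1]=0x58

ca 58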